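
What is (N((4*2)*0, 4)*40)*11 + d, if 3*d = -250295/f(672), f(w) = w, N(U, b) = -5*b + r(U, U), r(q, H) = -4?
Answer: -21539255/2016 ≈ -10684.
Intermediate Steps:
N(U, b) = -4 - 5*b (N(U, b) = -5*b - 4 = -4 - 5*b)
d = -250295/2016 (d = (-250295/672)/3 = (-250295*1/672)/3 = (⅓)*(-250295/672) = -250295/2016 ≈ -124.15)
(N((4*2)*0, 4)*40)*11 + d = ((-4 - 5*4)*40)*11 - 250295/2016 = ((-4 - 20)*40)*11 - 250295/2016 = -24*40*11 - 250295/2016 = -960*11 - 250295/2016 = -10560 - 250295/2016 = -21539255/2016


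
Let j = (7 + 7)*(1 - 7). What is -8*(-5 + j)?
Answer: 712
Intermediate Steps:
j = -84 (j = 14*(-6) = -84)
-8*(-5 + j) = -8*(-5 - 84) = -8*(-89) = 712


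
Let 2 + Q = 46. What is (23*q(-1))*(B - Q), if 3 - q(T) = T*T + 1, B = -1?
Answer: -1035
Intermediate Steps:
Q = 44 (Q = -2 + 46 = 44)
q(T) = 2 - T² (q(T) = 3 - (T*T + 1) = 3 - (T² + 1) = 3 - (1 + T²) = 3 + (-1 - T²) = 2 - T²)
(23*q(-1))*(B - Q) = (23*(2 - 1*(-1)²))*(-1 - 1*44) = (23*(2 - 1*1))*(-1 - 44) = (23*(2 - 1))*(-45) = (23*1)*(-45) = 23*(-45) = -1035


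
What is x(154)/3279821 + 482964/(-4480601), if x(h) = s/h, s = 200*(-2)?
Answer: -121971627267388/1131558832436417 ≈ -0.10779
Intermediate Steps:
s = -400
x(h) = -400/h
x(154)/3279821 + 482964/(-4480601) = -400/154/3279821 + 482964/(-4480601) = -400*1/154*(1/3279821) + 482964*(-1/4480601) = -200/77*1/3279821 - 482964/4480601 = -200/252546217 - 482964/4480601 = -121971627267388/1131558832436417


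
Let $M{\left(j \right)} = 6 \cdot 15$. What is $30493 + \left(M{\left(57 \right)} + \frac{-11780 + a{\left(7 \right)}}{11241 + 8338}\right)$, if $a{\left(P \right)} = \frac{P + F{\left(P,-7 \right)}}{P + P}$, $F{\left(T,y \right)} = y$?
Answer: $\frac{598772777}{19579} \approx 30582.0$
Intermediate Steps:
$M{\left(j \right)} = 90$
$a{\left(P \right)} = \frac{-7 + P}{2 P}$ ($a{\left(P \right)} = \frac{P - 7}{P + P} = \frac{-7 + P}{2 P}$)
$30493 + \left(M{\left(57 \right)} + \frac{-11780 + a{\left(7 \right)}}{11241 + 8338}\right) = 30493 + \left(90 + \frac{-11780 + \frac{-7 + 7}{2 \cdot 7}}{11241 + 8338}\right) = 30493 + \left(90 + \frac{-11780 + \frac{1}{2} \cdot \frac{1}{7} \cdot 0}{19579}\right) = 30493 + \left(90 + \left(-11780 + 0\right) \frac{1}{19579}\right) = 30493 + \left(90 - \frac{11780}{19579}\right) = 30493 + \frac{1750330}{19579} = \frac{598772777}{19579}$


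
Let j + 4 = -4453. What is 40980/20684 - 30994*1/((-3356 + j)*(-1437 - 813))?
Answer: 89969573138/45451150875 ≈ 1.9795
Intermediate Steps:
j = -4457 (j = -4 - 4453 = -4457)
40980/20684 - 30994*1/((-3356 + j)*(-1437 - 813)) = 40980/20684 - 30994*1/((-3356 - 4457)*(-1437 - 813)) = 40980*(1/20684) - 30994/((-2250*(-7813))) = 10245/5171 - 30994/17579250 = 10245/5171 - 30994*1/17579250 = 10245/5171 - 15497/8789625 = 89969573138/45451150875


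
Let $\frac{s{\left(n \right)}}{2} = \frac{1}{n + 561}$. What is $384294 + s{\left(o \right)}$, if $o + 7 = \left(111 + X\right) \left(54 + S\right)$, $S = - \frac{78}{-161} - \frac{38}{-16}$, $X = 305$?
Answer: $\frac{748876408019}{1948707} \approx 3.8429 \cdot 10^{5}$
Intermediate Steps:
$S = \frac{3683}{1288}$ ($S = \left(-78\right) \left(- \frac{1}{161}\right) - - \frac{19}{8} = \frac{78}{161} + \frac{19}{8} = \frac{3683}{1288} \approx 2.8595$)
$o = \frac{3807093}{161}$ ($o = -7 + \left(111 + 305\right) \left(54 + \frac{3683}{1288}\right) = -7 + 416 \cdot \frac{73235}{1288} = -7 + \frac{3808220}{161} = \frac{3807093}{161} \approx 23647.0$)
$s{\left(n \right)} = \frac{2}{561 + n}$ ($s{\left(n \right)} = \frac{2}{n + 561} = \frac{2}{561 + n}$)
$384294 + s{\left(o \right)} = 384294 + \frac{2}{561 + \frac{3807093}{161}} = 384294 + \frac{2}{\frac{3897414}{161}} = 384294 + 2 \cdot \frac{161}{3897414} = 384294 + \frac{161}{1948707} = \frac{748876408019}{1948707}$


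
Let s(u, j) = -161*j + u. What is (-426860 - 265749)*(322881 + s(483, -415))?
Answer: -270241487011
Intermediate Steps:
s(u, j) = u - 161*j
(-426860 - 265749)*(322881 + s(483, -415)) = (-426860 - 265749)*(322881 + (483 - 161*(-415))) = -692609*(322881 + (483 + 66815)) = -692609*(322881 + 67298) = -692609*390179 = -270241487011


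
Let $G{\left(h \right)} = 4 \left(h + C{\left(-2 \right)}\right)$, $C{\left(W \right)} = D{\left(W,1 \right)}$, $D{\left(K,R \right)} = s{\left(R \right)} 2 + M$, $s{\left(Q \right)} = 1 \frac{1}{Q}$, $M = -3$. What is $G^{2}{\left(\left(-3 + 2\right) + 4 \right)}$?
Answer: $64$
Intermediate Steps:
$s{\left(Q \right)} = \frac{1}{Q}$
$D{\left(K,R \right)} = -3 + \frac{2}{R}$ ($D{\left(K,R \right)} = \frac{1}{R} 2 - 3 = \frac{2}{R} - 3 = -3 + \frac{2}{R}$)
$C{\left(W \right)} = -1$ ($C{\left(W \right)} = -3 + \frac{2}{1} = -3 + 2 \cdot 1 = -3 + 2 = -1$)
$G{\left(h \right)} = -4 + 4 h$ ($G{\left(h \right)} = 4 \left(h - 1\right) = 4 \left(-1 + h\right) = -4 + 4 h$)
$G^{2}{\left(\left(-3 + 2\right) + 4 \right)} = \left(-4 + 4 \left(\left(-3 + 2\right) + 4\right)\right)^{2} = \left(-4 + 4 \left(-1 + 4\right)\right)^{2} = \left(-4 + 4 \cdot 3\right)^{2} = \left(-4 + 12\right)^{2} = 8^{2} = 64$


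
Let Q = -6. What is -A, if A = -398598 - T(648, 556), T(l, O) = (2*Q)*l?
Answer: 390822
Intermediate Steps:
T(l, O) = -12*l (T(l, O) = (2*(-6))*l = -12*l)
A = -390822 (A = -398598 - (-12)*648 = -398598 - 1*(-7776) = -398598 + 7776 = -390822)
-A = -1*(-390822) = 390822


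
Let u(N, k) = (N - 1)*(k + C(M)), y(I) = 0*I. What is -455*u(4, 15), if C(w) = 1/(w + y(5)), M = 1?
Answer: -21840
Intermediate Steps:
y(I) = 0
C(w) = 1/w (C(w) = 1/(w + 0) = 1/w)
u(N, k) = (1 + k)*(-1 + N) (u(N, k) = (N - 1)*(k + 1/1) = (-1 + N)*(k + 1) = (-1 + N)*(1 + k) = (1 + k)*(-1 + N))
-455*u(4, 15) = -455*(-1 + 4 - 1*15 + 4*15) = -455*(-1 + 4 - 15 + 60) = -455*48 = -21840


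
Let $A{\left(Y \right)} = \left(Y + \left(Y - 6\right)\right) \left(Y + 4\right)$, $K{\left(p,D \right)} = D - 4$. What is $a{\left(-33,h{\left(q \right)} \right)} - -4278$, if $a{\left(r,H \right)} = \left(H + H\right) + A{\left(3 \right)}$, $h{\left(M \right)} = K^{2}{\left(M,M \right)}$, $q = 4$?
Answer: $4278$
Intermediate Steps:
$K{\left(p,D \right)} = -4 + D$
$A{\left(Y \right)} = \left(-6 + 2 Y\right) \left(4 + Y\right)$ ($A{\left(Y \right)} = \left(Y + \left(Y - 6\right)\right) \left(4 + Y\right) = \left(Y + \left(-6 + Y\right)\right) \left(4 + Y\right) = \left(-6 + 2 Y\right) \left(4 + Y\right)$)
$h{\left(M \right)} = \left(-4 + M\right)^{2}$
$a{\left(r,H \right)} = 2 H$ ($a{\left(r,H \right)} = \left(H + H\right) + \left(-24 + 2 \cdot 3 + 2 \cdot 3^{2}\right) = 2 H + \left(-24 + 6 + 2 \cdot 9\right) = 2 H + \left(-24 + 6 + 18\right) = 2 H + 0 = 2 H$)
$a{\left(-33,h{\left(q \right)} \right)} - -4278 = 2 \left(-4 + 4\right)^{2} - -4278 = 2 \cdot 0^{2} + 4278 = 2 \cdot 0 + 4278 = 0 + 4278 = 4278$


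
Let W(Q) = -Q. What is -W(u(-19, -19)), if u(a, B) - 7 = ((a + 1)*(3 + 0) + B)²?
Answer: 5336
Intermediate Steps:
u(a, B) = 7 + (3 + B + 3*a)² (u(a, B) = 7 + ((a + 1)*(3 + 0) + B)² = 7 + ((1 + a)*3 + B)² = 7 + ((3 + 3*a) + B)² = 7 + (3 + B + 3*a)²)
-W(u(-19, -19)) = -(-1)*(7 + (3 - 19 + 3*(-19))²) = -(-1)*(7 + (3 - 19 - 57)²) = -(-1)*(7 + (-73)²) = -(-1)*(7 + 5329) = -(-1)*5336 = -1*(-5336) = 5336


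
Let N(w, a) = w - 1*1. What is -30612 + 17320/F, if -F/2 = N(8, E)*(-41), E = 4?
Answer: -8776984/287 ≈ -30582.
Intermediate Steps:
N(w, a) = -1 + w (N(w, a) = w - 1 = -1 + w)
F = 574 (F = -2*(-1 + 8)*(-41) = -14*(-41) = -2*(-287) = 574)
-30612 + 17320/F = -30612 + 17320/574 = -30612 + 17320*(1/574) = -30612 + 8660/287 = -8776984/287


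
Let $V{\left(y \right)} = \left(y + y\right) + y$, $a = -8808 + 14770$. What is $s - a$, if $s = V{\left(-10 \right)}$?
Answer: $-5992$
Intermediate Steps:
$a = 5962$
$V{\left(y \right)} = 3 y$ ($V{\left(y \right)} = 2 y + y = 3 y$)
$s = -30$ ($s = 3 \left(-10\right) = -30$)
$s - a = -30 - 5962 = -5992$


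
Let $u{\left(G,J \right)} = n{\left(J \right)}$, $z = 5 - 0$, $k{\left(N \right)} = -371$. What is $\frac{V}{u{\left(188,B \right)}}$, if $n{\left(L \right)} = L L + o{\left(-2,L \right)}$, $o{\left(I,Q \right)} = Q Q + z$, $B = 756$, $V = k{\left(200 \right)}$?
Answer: $- \frac{371}{1143077} \approx -0.00032456$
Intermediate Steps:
$V = -371$
$z = 5$ ($z = 5 + 0 = 5$)
$o{\left(I,Q \right)} = 5 + Q^{2}$ ($o{\left(I,Q \right)} = Q Q + 5 = Q^{2} + 5 = 5 + Q^{2}$)
$n{\left(L \right)} = 5 + 2 L^{2}$ ($n{\left(L \right)} = L L + \left(5 + L^{2}\right) = L^{2} + \left(5 + L^{2}\right) = 5 + 2 L^{2}$)
$u{\left(G,J \right)} = 5 + 2 J^{2}$
$\frac{V}{u{\left(188,B \right)}} = - \frac{371}{5 + 2 \cdot 756^{2}} = - \frac{371}{5 + 2 \cdot 571536} = - \frac{371}{5 + 1143072} = - \frac{371}{1143077}$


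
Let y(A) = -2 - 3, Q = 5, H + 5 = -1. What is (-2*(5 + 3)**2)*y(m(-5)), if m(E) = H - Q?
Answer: 640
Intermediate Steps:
H = -6 (H = -5 - 1 = -6)
m(E) = -11 (m(E) = -6 - 1*5 = -6 - 5 = -11)
y(A) = -5
(-2*(5 + 3)**2)*y(m(-5)) = -2*(5 + 3)**2*(-5) = -2*8**2*(-5) = -2*64*(-5) = -128*(-5) = 640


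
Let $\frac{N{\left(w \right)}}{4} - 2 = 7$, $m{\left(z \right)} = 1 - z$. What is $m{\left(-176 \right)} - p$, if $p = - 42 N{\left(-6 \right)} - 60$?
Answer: $1749$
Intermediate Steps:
$N{\left(w \right)} = 36$ ($N{\left(w \right)} = 8 + 4 \cdot 7 = 8 + 28 = 36$)
$p = -1572$ ($p = \left(-42\right) 36 - 60 = -1512 - 60 = -1572$)
$m{\left(-176 \right)} - p = \left(1 - -176\right) - -1572 = \left(1 + 176\right) + 1572 = 177 + 1572 = 1749$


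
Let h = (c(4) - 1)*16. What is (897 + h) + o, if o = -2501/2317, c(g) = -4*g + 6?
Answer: 1668056/2317 ≈ 719.92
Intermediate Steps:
c(g) = 6 - 4*g
h = -176 (h = ((6 - 4*4) - 1)*16 = ((6 - 16) - 1)*16 = (-10 - 1)*16 = -11*16 = -176)
o = -2501/2317 (o = -2501*1/2317 = -2501/2317 ≈ -1.0794)
(897 + h) + o = (897 - 176) - 2501/2317 = 721 - 2501/2317 = 1668056/2317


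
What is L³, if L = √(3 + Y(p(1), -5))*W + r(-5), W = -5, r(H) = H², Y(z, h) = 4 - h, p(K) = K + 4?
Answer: 38125 - 21750*√3 ≈ 452.90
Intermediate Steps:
p(K) = 4 + K
L = 25 - 10*√3 (L = √(3 + (4 - 1*(-5)))*(-5) + (-5)² = √(3 + (4 + 5))*(-5) + 25 = √(3 + 9)*(-5) + 25 = √12*(-5) + 25 = (2*√3)*(-5) + 25 = -10*√3 + 25 = 25 - 10*√3 ≈ 7.6795)
L³ = (25 - 10*√3)³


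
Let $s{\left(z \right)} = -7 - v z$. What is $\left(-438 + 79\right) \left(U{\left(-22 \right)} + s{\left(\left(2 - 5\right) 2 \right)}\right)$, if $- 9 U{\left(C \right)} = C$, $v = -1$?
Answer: $\frac{34105}{9} \approx 3789.4$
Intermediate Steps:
$U{\left(C \right)} = - \frac{C}{9}$
$s{\left(z \right)} = -7 + z$ ($s{\left(z \right)} = -7 - - z = -7 + z$)
$\left(-438 + 79\right) \left(U{\left(-22 \right)} + s{\left(\left(2 - 5\right) 2 \right)}\right) = \left(-438 + 79\right) \left(\left(- \frac{1}{9}\right) \left(-22\right) - \left(7 - \left(2 - 5\right) 2\right)\right) = - 359 \left(\frac{22}{9} - 13\right) = \left(-359\right) \left(- \frac{95}{9}\right) = \frac{34105}{9}$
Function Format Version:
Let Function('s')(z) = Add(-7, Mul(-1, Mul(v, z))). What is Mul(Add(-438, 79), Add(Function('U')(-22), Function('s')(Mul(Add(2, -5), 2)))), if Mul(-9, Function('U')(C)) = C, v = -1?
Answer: Rational(34105, 9) ≈ 3789.4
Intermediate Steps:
Function('U')(C) = Mul(Rational(-1, 9), C)
Function('s')(z) = Add(-7, z) (Function('s')(z) = Add(-7, Mul(-1, Mul(-1, z))) = Add(-7, z))
Mul(Add(-438, 79), Add(Function('U')(-22), Function('s')(Mul(Add(2, -5), 2)))) = Mul(Add(-438, 79), Add(Mul(Rational(-1, 9), -22), Add(-7, Mul(Add(2, -5), 2)))) = Mul(-359, Add(Rational(22, 9), Add(-7, Mul(-3, 2)))) = Mul(-359, Add(Rational(22, 9), Add(-7, -6))) = Mul(-359, Add(Rational(22, 9), -13)) = Mul(-359, Rational(-95, 9)) = Rational(34105, 9)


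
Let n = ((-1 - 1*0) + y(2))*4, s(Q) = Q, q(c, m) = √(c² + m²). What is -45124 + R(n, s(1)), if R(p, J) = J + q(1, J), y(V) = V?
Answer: -45123 + √2 ≈ -45122.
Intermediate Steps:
n = 4 (n = ((-1 - 1*0) + 2)*4 = ((-1 + 0) + 2)*4 = (-1 + 2)*4 = 1*4 = 4)
R(p, J) = J + √(1 + J²) (R(p, J) = J + √(1² + J²) = J + √(1 + J²))
-45124 + R(n, s(1)) = -45124 + (1 + √(1 + 1²)) = -45124 + (1 + √(1 + 1)) = -45124 + (1 + √2) = -45123 + √2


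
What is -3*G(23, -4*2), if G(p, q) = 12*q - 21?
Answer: 351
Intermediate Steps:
G(p, q) = -21 + 12*q
-3*G(23, -4*2) = -3*(-21 + 12*(-4*2)) = -3*(-21 + 12*(-8)) = -3*(-21 - 96) = -3*(-117) = 351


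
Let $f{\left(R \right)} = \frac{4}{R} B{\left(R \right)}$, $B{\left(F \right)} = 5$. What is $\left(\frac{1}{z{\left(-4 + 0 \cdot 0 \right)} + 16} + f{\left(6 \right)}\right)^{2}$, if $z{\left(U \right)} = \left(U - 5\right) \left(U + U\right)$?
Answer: $\frac{779689}{69696} \approx 11.187$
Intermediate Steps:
$z{\left(U \right)} = 2 U \left(-5 + U\right)$ ($z{\left(U \right)} = \left(-5 + U\right) 2 U = 2 U \left(-5 + U\right)$)
$f{\left(R \right)} = \frac{20}{R}$ ($f{\left(R \right)} = \frac{4}{R} 5 = \frac{20}{R}$)
$\left(\frac{1}{z{\left(-4 + 0 \cdot 0 \right)} + 16} + f{\left(6 \right)}\right)^{2} = \left(\frac{1}{2 \left(-4 + 0 \cdot 0\right) \left(-5 + \left(-4 + 0 \cdot 0\right)\right) + 16} + \frac{20}{6}\right)^{2} = \left(\frac{1}{2 \left(-4 + 0\right) \left(-5 + \left(-4 + 0\right)\right) + 16} + 20 \cdot \frac{1}{6}\right)^{2} = \left(\frac{1}{2 \left(-4\right) \left(-5 - 4\right) + 16} + \frac{10}{3}\right)^{2} = \left(\frac{1}{2 \left(-4\right) \left(-9\right) + 16} + \frac{10}{3}\right)^{2} = \left(\frac{1}{72 + 16} + \frac{10}{3}\right)^{2} = \left(\frac{1}{88} + \frac{10}{3}\right)^{2} = \left(\frac{883}{264}\right)^{2} = \frac{779689}{69696}$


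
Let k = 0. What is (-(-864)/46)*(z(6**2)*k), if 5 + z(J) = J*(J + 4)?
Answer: 0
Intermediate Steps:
z(J) = -5 + J*(4 + J) (z(J) = -5 + J*(J + 4) = -5 + J*(4 + J))
(-(-864)/46)*(z(6**2)*k) = (-(-864)/46)*((-5 + (6**2)**2 + 4*6**2)*0) = (-(-864)/46)*((-5 + 36**2 + 4*36)*0) = (-27*(-16/23))*((-5 + 1296 + 144)*0) = 432*(1435*0)/23 = (432/23)*0 = 0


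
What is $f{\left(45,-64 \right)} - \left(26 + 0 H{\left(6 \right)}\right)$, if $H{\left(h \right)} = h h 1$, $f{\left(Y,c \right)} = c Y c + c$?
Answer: $184230$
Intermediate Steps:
$f{\left(Y,c \right)} = c + Y c^{2}$ ($f{\left(Y,c \right)} = Y c c + c = Y c^{2} + c = c + Y c^{2}$)
$H{\left(h \right)} = h^{2}$ ($H{\left(h \right)} = h^{2} \cdot 1 = h^{2}$)
$f{\left(45,-64 \right)} - \left(26 + 0 H{\left(6 \right)}\right) = - 64 \left(1 + 45 \left(-64\right)\right) - \left(26 + 0 \cdot 6^{2}\right) = - 64 \left(1 - 2880\right) + \left(0 \cdot 36 - 26\right) = \left(-64\right) \left(-2879\right) + \left(0 - 26\right) = 184256 - 26 = 184230$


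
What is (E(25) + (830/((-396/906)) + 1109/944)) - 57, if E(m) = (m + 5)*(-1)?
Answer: -61829387/31152 ≈ -1984.8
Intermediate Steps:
E(m) = -5 - m (E(m) = (5 + m)*(-1) = -5 - m)
(E(25) + (830/((-396/906)) + 1109/944)) - 57 = ((-5 - 1*25) + (830/((-396/906)) + 1109/944)) - 57 = ((-5 - 25) + (830/((-396*1/906)) + 1109*(1/944))) - 57 = (-30 + (830/(-66/151) + 1109/944)) - 57 = (-30 + (830*(-151/66) + 1109/944)) - 57 = (-30 + (-62665/33 + 1109/944)) - 57 = (-30 - 59119163/31152) - 57 = -60053723/31152 - 57 = -61829387/31152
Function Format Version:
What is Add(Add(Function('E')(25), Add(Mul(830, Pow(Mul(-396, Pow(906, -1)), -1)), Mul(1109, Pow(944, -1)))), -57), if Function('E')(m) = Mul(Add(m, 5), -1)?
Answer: Rational(-61829387, 31152) ≈ -1984.8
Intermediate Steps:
Function('E')(m) = Add(-5, Mul(-1, m)) (Function('E')(m) = Mul(Add(5, m), -1) = Add(-5, Mul(-1, m)))
Add(Add(Function('E')(25), Add(Mul(830, Pow(Mul(-396, Pow(906, -1)), -1)), Mul(1109, Pow(944, -1)))), -57) = Add(Add(Add(-5, Mul(-1, 25)), Add(Mul(830, Pow(Mul(-396, Pow(906, -1)), -1)), Mul(1109, Pow(944, -1)))), -57) = Add(Add(Add(-5, -25), Add(Mul(830, Pow(Mul(-396, Rational(1, 906)), -1)), Mul(1109, Rational(1, 944)))), -57) = Add(Add(-30, Add(Mul(830, Pow(Rational(-66, 151), -1)), Rational(1109, 944))), -57) = Add(Add(-30, Add(Mul(830, Rational(-151, 66)), Rational(1109, 944))), -57) = Add(Add(-30, Add(Rational(-62665, 33), Rational(1109, 944))), -57) = Add(Add(-30, Rational(-59119163, 31152)), -57) = Add(Rational(-60053723, 31152), -57) = Rational(-61829387, 31152)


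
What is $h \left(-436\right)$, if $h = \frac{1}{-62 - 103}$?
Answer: $\frac{436}{165} \approx 2.6424$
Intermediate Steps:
$h = - \frac{1}{165}$ ($h = \frac{1}{-165} = - \frac{1}{165} \approx -0.0060606$)
$h \left(-436\right) = \left(- \frac{1}{165}\right) \left(-436\right) = \frac{436}{165}$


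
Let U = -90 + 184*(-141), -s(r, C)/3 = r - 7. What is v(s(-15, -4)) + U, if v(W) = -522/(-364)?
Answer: -4737927/182 ≈ -26033.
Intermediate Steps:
s(r, C) = 21 - 3*r (s(r, C) = -3*(r - 7) = -3*(-7 + r) = 21 - 3*r)
v(W) = 261/182 (v(W) = -522*(-1/364) = 261/182)
U = -26034 (U = -90 - 25944 = -26034)
v(s(-15, -4)) + U = 261/182 - 26034 = -4737927/182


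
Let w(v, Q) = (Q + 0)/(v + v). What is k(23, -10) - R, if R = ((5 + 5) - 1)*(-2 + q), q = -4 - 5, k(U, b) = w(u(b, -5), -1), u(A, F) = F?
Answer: 991/10 ≈ 99.100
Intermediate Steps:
w(v, Q) = Q/(2*v) (w(v, Q) = Q/((2*v)) = Q*(1/(2*v)) = Q/(2*v))
k(U, b) = ⅒ (k(U, b) = (½)*(-1)/(-5) = (½)*(-1)*(-⅕) = ⅒)
q = -9
R = -99 (R = ((5 + 5) - 1)*(-2 - 9) = (10 - 1)*(-11) = 9*(-11) = -99)
k(23, -10) - R = ⅒ - 1*(-99) = ⅒ + 99 = 991/10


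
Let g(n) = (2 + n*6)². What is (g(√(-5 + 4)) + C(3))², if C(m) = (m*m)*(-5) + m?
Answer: 4900 - 3552*I ≈ 4900.0 - 3552.0*I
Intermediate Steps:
C(m) = m - 5*m² (C(m) = m²*(-5) + m = -5*m² + m = m - 5*m²)
g(n) = (2 + 6*n)²
(g(√(-5 + 4)) + C(3))² = (4*(1 + 3*√(-5 + 4))² + 3*(1 - 5*3))² = (4*(1 + 3*√(-1))² + 3*(1 - 15))² = (4*(1 + 3*I)² + 3*(-14))² = (4*(1 + 3*I)² - 42)² = (-42 + 4*(1 + 3*I)²)²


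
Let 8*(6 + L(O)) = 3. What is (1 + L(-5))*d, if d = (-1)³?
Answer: 37/8 ≈ 4.6250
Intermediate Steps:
L(O) = -45/8 (L(O) = -6 + (⅛)*3 = -6 + 3/8 = -45/8)
d = -1
(1 + L(-5))*d = (1 - 45/8)*(-1) = -37/8*(-1) = 37/8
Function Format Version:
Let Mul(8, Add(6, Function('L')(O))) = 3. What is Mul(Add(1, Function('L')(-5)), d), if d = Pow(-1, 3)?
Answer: Rational(37, 8) ≈ 4.6250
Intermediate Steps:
Function('L')(O) = Rational(-45, 8) (Function('L')(O) = Add(-6, Mul(Rational(1, 8), 3)) = Add(-6, Rational(3, 8)) = Rational(-45, 8))
d = -1
Mul(Add(1, Function('L')(-5)), d) = Mul(Add(1, Rational(-45, 8)), -1) = Mul(Rational(-37, 8), -1) = Rational(37, 8)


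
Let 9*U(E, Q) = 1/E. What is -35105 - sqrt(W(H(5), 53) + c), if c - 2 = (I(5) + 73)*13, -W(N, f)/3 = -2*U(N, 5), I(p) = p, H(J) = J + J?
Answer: -35105 - sqrt(228615)/15 ≈ -35137.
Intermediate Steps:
H(J) = 2*J
U(E, Q) = 1/(9*E)
W(N, f) = 2/(3*N) (W(N, f) = -(-6)*1/(9*N) = -(-2)/(3*N) = 2/(3*N))
c = 1016 (c = 2 + (5 + 73)*13 = 2 + 78*13 = 2 + 1014 = 1016)
-35105 - sqrt(W(H(5), 53) + c) = -35105 - sqrt(2/(3*((2*5))) + 1016) = -35105 - sqrt((2/3)/10 + 1016) = -35105 - sqrt((2/3)*(1/10) + 1016) = -35105 - sqrt(1/15 + 1016) = -35105 - sqrt(15241/15) = -35105 - sqrt(228615)/15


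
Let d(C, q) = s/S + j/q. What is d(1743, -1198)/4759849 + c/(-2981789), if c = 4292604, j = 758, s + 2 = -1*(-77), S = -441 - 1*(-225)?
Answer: -881197755659246395/612109898533925208 ≈ -1.4396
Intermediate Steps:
S = -216 (S = -441 + 225 = -216)
s = 75 (s = -2 - 1*(-77) = -2 + 77 = 75)
d(C, q) = -25/72 + 758/q (d(C, q) = 75/(-216) + 758/q = 75*(-1/216) + 758/q = -25/72 + 758/q)
d(1743, -1198)/4759849 + c/(-2981789) = (-25/72 + 758/(-1198))/4759849 + 4292604/(-2981789) = (-25/72 + 758*(-1/1198))*(1/4759849) + 4292604*(-1/2981789) = (-25/72 - 379/599)*(1/4759849) - 4292604/2981789 = -42263/43128*1/4759849 - 4292604/2981789 = -42263/205282767672 - 4292604/2981789 = -881197755659246395/612109898533925208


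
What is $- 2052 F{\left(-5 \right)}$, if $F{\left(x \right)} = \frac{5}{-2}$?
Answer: $5130$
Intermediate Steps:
$F{\left(x \right)} = - \frac{5}{2}$ ($F{\left(x \right)} = 5 \left(- \frac{1}{2}\right) = - \frac{5}{2}$)
$- 2052 F{\left(-5 \right)} = \left(-2052\right) \left(- \frac{5}{2}\right) = 5130$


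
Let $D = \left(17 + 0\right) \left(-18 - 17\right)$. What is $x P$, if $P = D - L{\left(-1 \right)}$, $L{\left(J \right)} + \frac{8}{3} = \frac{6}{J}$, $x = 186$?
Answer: $-109058$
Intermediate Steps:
$D = -595$ ($D = 17 \left(-35\right) = -595$)
$L{\left(J \right)} = - \frac{8}{3} + \frac{6}{J}$
$P = - \frac{1759}{3}$ ($P = -595 - \left(- \frac{8}{3} + \frac{6}{-1}\right) = -595 - \left(- \frac{8}{3} + 6 \left(-1\right)\right) = -595 - \left(- \frac{8}{3} - 6\right) = -595 - - \frac{26}{3} = -595 + \frac{26}{3} = - \frac{1759}{3} \approx -586.33$)
$x P = 186 \left(- \frac{1759}{3}\right) = -109058$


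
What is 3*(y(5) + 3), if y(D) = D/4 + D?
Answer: 111/4 ≈ 27.750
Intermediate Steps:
y(D) = 5*D/4 (y(D) = D/4 + D = 5*D/4)
3*(y(5) + 3) = 3*((5/4)*5 + 3) = 3*(25/4 + 3) = 3*(37/4) = 111/4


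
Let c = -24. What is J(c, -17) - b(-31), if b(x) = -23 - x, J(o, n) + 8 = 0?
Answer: -16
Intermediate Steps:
J(o, n) = -8 (J(o, n) = -8 + 0 = -8)
J(c, -17) - b(-31) = -8 - (-23 - 1*(-31)) = -8 - (-23 + 31) = -8 - 1*8 = -8 - 8 = -16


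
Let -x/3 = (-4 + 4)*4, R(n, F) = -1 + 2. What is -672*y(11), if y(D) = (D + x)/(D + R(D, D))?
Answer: -616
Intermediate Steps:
R(n, F) = 1
x = 0 (x = -3*(-4 + 4)*4 = -0*4 = -3*0 = 0)
y(D) = D/(1 + D) (y(D) = (D + 0)/(D + 1) = D/(1 + D))
-672*y(11) = -7392/(1 + 11) = -7392/12 = -672*11/12 = -616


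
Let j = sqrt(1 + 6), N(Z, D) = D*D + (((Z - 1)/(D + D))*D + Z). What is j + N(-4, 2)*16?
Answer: -40 + sqrt(7) ≈ -37.354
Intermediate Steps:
N(Z, D) = -1/2 + D**2 + 3*Z/2 (N(Z, D) = D**2 + (((-1 + Z)/((2*D)))*D + Z) = D**2 + (((-1 + Z)*(1/(2*D)))*D + Z) = D**2 + (((-1 + Z)/(2*D))*D + Z) = D**2 + ((-1/2 + Z/2) + Z) = D**2 + (-1/2 + 3*Z/2) = -1/2 + D**2 + 3*Z/2)
j = sqrt(7) ≈ 2.6458
j + N(-4, 2)*16 = sqrt(7) + (-1/2 + 2**2 + (3/2)*(-4))*16 = sqrt(7) + (-1/2 + 4 - 6)*16 = sqrt(7) - 5/2*16 = sqrt(7) - 40 = -40 + sqrt(7)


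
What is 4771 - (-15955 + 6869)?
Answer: 13857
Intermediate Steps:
4771 - (-15955 + 6869) = 4771 - 1*(-9086) = 4771 + 9086 = 13857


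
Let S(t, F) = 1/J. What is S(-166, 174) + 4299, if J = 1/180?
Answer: 4479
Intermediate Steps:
J = 1/180 ≈ 0.0055556
S(t, F) = 180 (S(t, F) = 1/(1/180) = 180)
S(-166, 174) + 4299 = 180 + 4299 = 4479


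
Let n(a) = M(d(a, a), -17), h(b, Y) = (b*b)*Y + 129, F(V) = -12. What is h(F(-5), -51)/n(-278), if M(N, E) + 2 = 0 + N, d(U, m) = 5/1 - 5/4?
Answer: -28860/7 ≈ -4122.9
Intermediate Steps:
d(U, m) = 15/4 (d(U, m) = 5*1 - 5*¼ = 5 - 5/4 = 15/4)
M(N, E) = -2 + N (M(N, E) = -2 + (0 + N) = -2 + N)
h(b, Y) = 129 + Y*b² (h(b, Y) = b²*Y + 129 = Y*b² + 129 = 129 + Y*b²)
n(a) = 7/4 (n(a) = -2 + 15/4 = 7/4)
h(F(-5), -51)/n(-278) = (129 - 51*(-12)²)/(7/4) = (129 - 51*144)*(4/7) = (129 - 7344)*(4/7) = -7215*4/7 = -28860/7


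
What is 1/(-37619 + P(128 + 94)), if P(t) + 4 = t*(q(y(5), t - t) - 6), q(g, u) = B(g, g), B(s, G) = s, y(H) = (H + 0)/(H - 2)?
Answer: -1/38585 ≈ -2.5917e-5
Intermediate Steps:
y(H) = H/(-2 + H)
q(g, u) = g
P(t) = -4 - 13*t/3 (P(t) = -4 + t*(5/(-2 + 5) - 6) = -4 + t*(5/3 - 6) = -4 + t*(-13/3) = -4 - 13*t/3)
1/(-37619 + P(128 + 94)) = 1/(-37619 + (-4 - 13*(128 + 94)/3)) = 1/(-37619 + (-4 - 13/3*222)) = 1/(-37619 + (-4 - 962)) = 1/(-37619 - 966) = 1/(-38585) = -1/38585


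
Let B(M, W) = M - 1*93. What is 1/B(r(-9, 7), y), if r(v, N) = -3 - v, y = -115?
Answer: -1/87 ≈ -0.011494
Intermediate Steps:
B(M, W) = -93 + M (B(M, W) = M - 93 = -93 + M)
1/B(r(-9, 7), y) = 1/(-93 + (-3 - 1*(-9))) = 1/(-93 + (-3 + 9)) = 1/(-93 + 6) = 1/(-87) = -1/87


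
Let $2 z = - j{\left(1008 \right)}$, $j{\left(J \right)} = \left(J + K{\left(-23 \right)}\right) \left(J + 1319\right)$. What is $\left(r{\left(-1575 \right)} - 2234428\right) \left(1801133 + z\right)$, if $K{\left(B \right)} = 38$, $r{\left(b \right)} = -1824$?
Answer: $-1306221628224$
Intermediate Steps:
$j{\left(J \right)} = \left(38 + J\right) \left(1319 + J\right)$ ($j{\left(J \right)} = \left(J + 38\right) \left(J + 1319\right) = \left(38 + J\right) \left(1319 + J\right)$)
$z = -1217021$ ($z = \frac{\left(-1\right) \left(50122 + 1008^{2} + 1357 \cdot 1008\right)}{2} = \frac{\left(-1\right) \left(50122 + 1016064 + 1367856\right)}{2} = \frac{\left(-1\right) 2434042}{2} = \frac{1}{2} \left(-2434042\right) = -1217021$)
$\left(r{\left(-1575 \right)} - 2234428\right) \left(1801133 + z\right) = \left(-1824 - 2234428\right) \left(1801133 - 1217021\right) = \left(-2236252\right) 584112 = -1306221628224$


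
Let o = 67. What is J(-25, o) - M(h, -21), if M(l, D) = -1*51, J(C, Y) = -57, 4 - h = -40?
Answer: -6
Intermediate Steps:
h = 44 (h = 4 - 1*(-40) = 4 + 40 = 44)
M(l, D) = -51
J(-25, o) - M(h, -21) = -57 - 1*(-51) = -57 + 51 = -6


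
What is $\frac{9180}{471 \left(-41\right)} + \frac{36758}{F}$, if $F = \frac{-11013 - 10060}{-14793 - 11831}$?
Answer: $\frac{484574871548}{10434377} \approx 46440.0$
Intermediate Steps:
$F = \frac{1621}{2048}$ ($F = - \frac{21073}{-26624} = \left(-21073\right) \left(- \frac{1}{26624}\right) = \frac{1621}{2048} \approx 0.7915$)
$\frac{9180}{471 \left(-41\right)} + \frac{36758}{F} = \frac{9180}{471 \left(-41\right)} + \frac{36758}{\frac{1621}{2048}} = \frac{9180}{-19311} + 36758 \cdot \frac{2048}{1621} = 9180 \left(- \frac{1}{19311}\right) + \frac{75280384}{1621} = - \frac{3060}{6437} + \frac{75280384}{1621} = \frac{484574871548}{10434377}$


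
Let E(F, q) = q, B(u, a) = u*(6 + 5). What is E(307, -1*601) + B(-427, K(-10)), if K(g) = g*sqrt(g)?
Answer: -5298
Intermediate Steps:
K(g) = g**(3/2)
B(u, a) = 11*u (B(u, a) = u*11 = 11*u)
E(307, -1*601) + B(-427, K(-10)) = -1*601 + 11*(-427) = -601 - 4697 = -5298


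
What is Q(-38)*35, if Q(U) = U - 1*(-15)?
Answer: -805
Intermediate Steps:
Q(U) = 15 + U (Q(U) = U + 15 = 15 + U)
Q(-38)*35 = (15 - 38)*35 = -23*35 = -805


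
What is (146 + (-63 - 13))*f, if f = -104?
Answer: -7280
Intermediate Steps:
(146 + (-63 - 13))*f = (146 + (-63 - 13))*(-104) = (146 - 76)*(-104) = 70*(-104) = -7280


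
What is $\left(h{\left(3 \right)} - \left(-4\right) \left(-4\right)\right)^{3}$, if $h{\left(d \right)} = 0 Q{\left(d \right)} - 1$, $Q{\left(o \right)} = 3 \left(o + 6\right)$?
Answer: $-4913$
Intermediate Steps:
$Q{\left(o \right)} = 18 + 3 o$ ($Q{\left(o \right)} = 3 \left(6 + o\right) = 18 + 3 o$)
$h{\left(d \right)} = -1$ ($h{\left(d \right)} = 0 \left(18 + 3 d\right) - 1 = 0 - 1 = -1$)
$\left(h{\left(3 \right)} - \left(-4\right) \left(-4\right)\right)^{3} = \left(-1 - \left(-4\right) \left(-4\right)\right)^{3} = \left(-1 - 16\right)^{3} = \left(-17\right)^{3} = -4913$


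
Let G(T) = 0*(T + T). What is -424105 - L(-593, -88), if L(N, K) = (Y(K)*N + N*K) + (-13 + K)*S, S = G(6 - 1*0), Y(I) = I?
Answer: -528473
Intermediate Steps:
G(T) = 0 (G(T) = 0*(2*T) = 0)
S = 0
L(N, K) = 2*K*N (L(N, K) = (K*N + N*K) + (-13 + K)*0 = (K*N + K*N) + 0 = 2*K*N + 0 = 2*K*N)
-424105 - L(-593, -88) = -424105 - 2*(-88)*(-593) = -424105 - 1*104368 = -424105 - 104368 = -528473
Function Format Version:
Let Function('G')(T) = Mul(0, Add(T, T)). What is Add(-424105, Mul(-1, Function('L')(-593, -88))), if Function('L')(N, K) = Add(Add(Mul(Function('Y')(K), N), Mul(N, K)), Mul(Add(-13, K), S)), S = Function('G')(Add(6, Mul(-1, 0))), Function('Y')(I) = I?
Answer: -528473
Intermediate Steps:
Function('G')(T) = 0 (Function('G')(T) = Mul(0, Mul(2, T)) = 0)
S = 0
Function('L')(N, K) = Mul(2, K, N) (Function('L')(N, K) = Add(Add(Mul(K, N), Mul(N, K)), Mul(Add(-13, K), 0)) = Add(Add(Mul(K, N), Mul(K, N)), 0) = Add(Mul(2, K, N), 0) = Mul(2, K, N))
Add(-424105, Mul(-1, Function('L')(-593, -88))) = Add(-424105, Mul(-1, Mul(2, -88, -593))) = Add(-424105, Mul(-1, 104368)) = Add(-424105, -104368) = -528473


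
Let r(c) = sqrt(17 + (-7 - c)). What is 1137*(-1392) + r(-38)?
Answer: -1582704 + 4*sqrt(3) ≈ -1.5827e+6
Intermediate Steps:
r(c) = sqrt(10 - c)
1137*(-1392) + r(-38) = 1137*(-1392) + sqrt(10 - 1*(-38)) = -1582704 + sqrt(10 + 38) = -1582704 + sqrt(48) = -1582704 + 4*sqrt(3)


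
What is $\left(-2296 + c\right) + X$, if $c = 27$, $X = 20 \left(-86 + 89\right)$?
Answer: $-2209$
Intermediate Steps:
$X = 60$ ($X = 20 \cdot 3 = 60$)
$\left(-2296 + c\right) + X = \left(-2296 + 27\right) + 60 = -2269 + 60 = -2209$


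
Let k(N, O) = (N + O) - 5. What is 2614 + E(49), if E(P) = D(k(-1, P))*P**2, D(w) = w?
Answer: 105857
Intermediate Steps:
k(N, O) = -5 + N + O
E(P) = P**2*(-6 + P) (E(P) = (-5 - 1 + P)*P**2 = (-6 + P)*P**2 = P**2*(-6 + P))
2614 + E(49) = 2614 + 49**2*(-6 + 49) = 2614 + 2401*43 = 2614 + 103243 = 105857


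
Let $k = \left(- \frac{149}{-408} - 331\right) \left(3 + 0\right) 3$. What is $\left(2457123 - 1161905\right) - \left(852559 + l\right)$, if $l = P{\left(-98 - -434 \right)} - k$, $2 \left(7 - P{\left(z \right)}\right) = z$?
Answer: $\frac{59818823}{136} \approx 4.3984 \cdot 10^{5}$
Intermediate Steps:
$P{\left(z \right)} = 7 - \frac{z}{2}$
$k = - \frac{404697}{136}$ ($k = \left(\left(-149\right) \left(- \frac{1}{408}\right) - 331\right) 3 \cdot 3 = \left(\frac{149}{408} - 331\right) 9 = \left(- \frac{134899}{408}\right) 9 = - \frac{404697}{136} \approx -2975.7$)
$l = \frac{382801}{136}$ ($l = \left(7 - \frac{-98 - -434}{2}\right) - - \frac{404697}{136} = \left(7 - \frac{-98 + 434}{2}\right) + \frac{404697}{136} = \left(7 - 168\right) + \frac{404697}{136} = -161 + \frac{404697}{136} = \frac{382801}{136} \approx 2814.7$)
$\left(2457123 - 1161905\right) - \left(852559 + l\right) = \left(2457123 - 1161905\right) - \frac{116330825}{136} = 1295218 - \frac{116330825}{136} = \frac{59818823}{136}$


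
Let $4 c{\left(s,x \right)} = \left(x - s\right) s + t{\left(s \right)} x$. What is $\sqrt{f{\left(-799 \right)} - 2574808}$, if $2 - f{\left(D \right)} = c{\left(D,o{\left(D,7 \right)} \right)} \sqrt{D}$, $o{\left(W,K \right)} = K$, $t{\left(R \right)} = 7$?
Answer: $\frac{\sqrt{-10299224 + 643945 i \sqrt{799}}}{2} \approx 1151.9 + 1975.3 i$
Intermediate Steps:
$c{\left(s,x \right)} = \frac{7 x}{4} + \frac{s \left(x - s\right)}{4}$ ($c{\left(s,x \right)} = \frac{\left(x - s\right) s + 7 x}{4} = \frac{s \left(x - s\right) + 7 x}{4} = \frac{7 x + s \left(x - s\right)}{4} = \frac{7 x}{4} + \frac{s \left(x - s\right)}{4}$)
$f{\left(D \right)} = 2 - \sqrt{D} \left(\frac{49}{4} - \frac{D^{2}}{4} + \frac{7 D}{4}\right)$ ($f{\left(D \right)} = 2 - \left(- \frac{D^{2}}{4} + \frac{7}{4} \cdot 7 + \frac{1}{4} D 7\right) \sqrt{D} = 2 - \left(- \frac{D^{2}}{4} + \frac{49}{4} + \frac{7 D}{4}\right) \sqrt{D} = 2 - \left(\frac{49}{4} - \frac{D^{2}}{4} + \frac{7 D}{4}\right) \sqrt{D} = 2 - \sqrt{D} \left(\frac{49}{4} - \frac{D^{2}}{4} + \frac{7 D}{4}\right)$)
$\sqrt{f{\left(-799 \right)} - 2574808} = \sqrt{\left(2 + \frac{\sqrt{-799} \left(-49 + \left(-799\right)^{2} - -5593\right)}{4}\right) - 2574808} = \sqrt{\left(2 + \frac{i \sqrt{799} \left(-49 + 638401 + 5593\right)}{4}\right) - 2574808} = \sqrt{\left(2 + \frac{1}{4} i \sqrt{799} \cdot 643945\right) - 2574808} = \sqrt{\left(2 + \frac{643945 i \sqrt{799}}{4}\right) - 2574808} = \sqrt{-2574806 + \frac{643945 i \sqrt{799}}{4}}$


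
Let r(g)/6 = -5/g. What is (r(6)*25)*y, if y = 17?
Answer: -2125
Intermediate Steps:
r(g) = -30/g (r(g) = 6*(-5/g) = -30/g)
(r(6)*25)*y = (-30/6*25)*17 = (-30*⅙*25)*17 = -5*25*17 = -125*17 = -2125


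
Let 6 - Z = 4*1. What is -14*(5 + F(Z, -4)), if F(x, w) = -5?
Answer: 0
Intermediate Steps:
Z = 2 (Z = 6 - 4 = 2)
-14*(5 + F(Z, -4)) = -14*(5 - 5) = -14*0 = 0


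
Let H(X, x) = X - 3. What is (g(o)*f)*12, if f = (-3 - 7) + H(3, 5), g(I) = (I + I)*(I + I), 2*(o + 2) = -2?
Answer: -4320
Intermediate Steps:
o = -3 (o = -2 + (1/2)*(-2) = -2 - 1 = -3)
H(X, x) = -3 + X
g(I) = 4*I**2 (g(I) = (2*I)*(2*I) = 4*I**2)
f = -10 (f = (-3 - 7) + (-3 + 3) = -10 + 0 = -10)
(g(o)*f)*12 = ((4*(-3)**2)*(-10))*12 = ((4*9)*(-10))*12 = (36*(-10))*12 = -360*12 = -4320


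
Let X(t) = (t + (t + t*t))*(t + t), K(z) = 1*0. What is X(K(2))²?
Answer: 0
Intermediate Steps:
K(z) = 0
X(t) = 2*t*(t² + 2*t) (X(t) = (t + (t + t²))*(2*t) = (t² + 2*t)*(2*t) = 2*t*(t² + 2*t))
X(K(2))² = (2*0²*(2 + 0))² = (2*0*2)² = 0² = 0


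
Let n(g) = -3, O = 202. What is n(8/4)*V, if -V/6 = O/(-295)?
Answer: -3636/295 ≈ -12.325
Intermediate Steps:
V = 1212/295 (V = -1212/(-295) = -1212*(-1)/295 = -6*(-202/295) = 1212/295 ≈ 4.1085)
n(8/4)*V = -3*1212/295 = -3636/295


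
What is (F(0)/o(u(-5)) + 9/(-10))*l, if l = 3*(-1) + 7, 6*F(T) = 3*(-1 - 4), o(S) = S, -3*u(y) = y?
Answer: -48/5 ≈ -9.6000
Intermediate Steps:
u(y) = -y/3
F(T) = -5/2 (F(T) = (3*(-1 - 4))/6 = (3*(-5))/6 = (⅙)*(-15) = -5/2)
l = 4 (l = -3 + 7 = 4)
(F(0)/o(u(-5)) + 9/(-10))*l = (-5/(2*((-⅓*(-5)))) + 9/(-10))*4 = (-5/(2*5/3) + 9*(-⅒))*4 = (-5/2*⅗ - 9/10)*4 = (-3/2 - 9/10)*4 = -12/5*4 = -48/5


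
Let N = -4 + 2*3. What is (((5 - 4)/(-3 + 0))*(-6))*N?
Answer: 4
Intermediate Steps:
N = 2 (N = -4 + 6 = 2)
(((5 - 4)/(-3 + 0))*(-6))*N = (((5 - 4)/(-3 + 0))*(-6))*2 = ((1/(-3))*(-6))*2 = ((1*(-⅓))*(-6))*2 = -⅓*(-6)*2 = 2*2 = 4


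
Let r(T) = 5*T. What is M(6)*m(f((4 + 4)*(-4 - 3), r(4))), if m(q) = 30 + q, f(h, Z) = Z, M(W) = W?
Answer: 300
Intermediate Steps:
M(6)*m(f((4 + 4)*(-4 - 3), r(4))) = 6*(30 + 5*4) = 6*(30 + 20) = 6*50 = 300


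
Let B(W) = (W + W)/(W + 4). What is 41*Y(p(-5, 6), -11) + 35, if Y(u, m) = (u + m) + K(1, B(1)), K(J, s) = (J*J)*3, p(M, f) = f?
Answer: -47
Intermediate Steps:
B(W) = 2*W/(4 + W) (B(W) = (2*W)/(4 + W) = 2*W/(4 + W))
K(J, s) = 3*J² (K(J, s) = J²*3 = 3*J²)
Y(u, m) = 3 + m + u (Y(u, m) = (u + m) + 3*1² = (m + u) + 3*1 = (m + u) + 3 = 3 + m + u)
41*Y(p(-5, 6), -11) + 35 = 41*(3 - 11 + 6) + 35 = 41*(-2) + 35 = -82 + 35 = -47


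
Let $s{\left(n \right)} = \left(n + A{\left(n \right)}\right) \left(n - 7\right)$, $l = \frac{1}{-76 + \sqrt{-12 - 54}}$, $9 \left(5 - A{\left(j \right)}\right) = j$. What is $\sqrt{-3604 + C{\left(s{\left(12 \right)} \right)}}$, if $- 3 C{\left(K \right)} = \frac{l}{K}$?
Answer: $\frac{\sqrt{-6792718316649480 + 1372870 i \sqrt{66}}}{1372870} \approx 4.9286 \cdot 10^{-8} + 60.033 i$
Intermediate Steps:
$A{\left(j \right)} = 5 - \frac{j}{9}$
$l = \frac{1}{-76 + i \sqrt{66}}$ ($l = \frac{1}{-76 + \sqrt{-66}} = \frac{1}{-76 + i \sqrt{66}} \approx -0.013009 - 0.0013906 i$)
$s{\left(n \right)} = \left(-7 + n\right) \left(5 + \frac{8 n}{9}\right)$ ($s{\left(n \right)} = \left(n - \left(-5 + \frac{n}{9}\right)\right) \left(n - 7\right) = \left(5 + \frac{8 n}{9}\right) \left(-7 + n\right) = \left(-7 + n\right) \left(5 + \frac{8 n}{9}\right)$)
$C{\left(K \right)} = - \frac{- \frac{38}{2921} - \frac{i \sqrt{66}}{5842}}{3 K}$ ($C{\left(K \right)} = - \frac{\left(- \frac{38}{2921} - \frac{i \sqrt{66}}{5842}\right) \frac{1}{K}}{3} = - \frac{\frac{1}{K} \left(- \frac{38}{2921} - \frac{i \sqrt{66}}{5842}\right)}{3} = - \frac{- \frac{38}{2921} - \frac{i \sqrt{66}}{5842}}{3 K}$)
$\sqrt{-3604 + C{\left(s{\left(12 \right)} \right)}} = \sqrt{-3604 + \frac{76 + i \sqrt{66}}{17526 \left(-35 - \frac{44}{3} + \frac{8 \cdot 12^{2}}{9}\right)}} = \sqrt{-3604 + \frac{76 + i \sqrt{66}}{17526 \left(-35 - \frac{44}{3} + \frac{8}{9} \cdot 144\right)}} = \sqrt{-3604 + \frac{76 + i \sqrt{66}}{17526 \left(-35 - \frac{44}{3} + 128\right)}} = \sqrt{-3604 + \frac{76 + i \sqrt{66}}{17526 \cdot \frac{235}{3}}} = \sqrt{-3604 + \frac{1}{17526} \cdot \frac{3}{235} \left(76 + i \sqrt{66}\right)} = \sqrt{-3604 + \left(\frac{38}{686435} + \frac{i \sqrt{66}}{1372870}\right)} = \sqrt{- \frac{2473911702}{686435} + \frac{i \sqrt{66}}{1372870}}$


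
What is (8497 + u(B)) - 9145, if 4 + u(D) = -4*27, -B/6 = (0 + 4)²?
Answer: -760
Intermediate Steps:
B = -96 (B = -6*(0 + 4)² = -6*4² = -6*16 = -96)
u(D) = -112 (u(D) = -4 - 4*27 = -4 - 108 = -112)
(8497 + u(B)) - 9145 = (8497 - 112) - 9145 = 8385 - 9145 = -760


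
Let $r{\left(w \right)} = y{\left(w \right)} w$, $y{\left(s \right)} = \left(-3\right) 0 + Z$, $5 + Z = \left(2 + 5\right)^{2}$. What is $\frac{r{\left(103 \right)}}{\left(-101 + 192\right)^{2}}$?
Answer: $\frac{4532}{8281} \approx 0.54728$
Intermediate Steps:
$Z = 44$ ($Z = -5 + \left(2 + 5\right)^{2} = -5 + 7^{2} = -5 + 49 = 44$)
$y{\left(s \right)} = 44$ ($y{\left(s \right)} = \left(-3\right) 0 + 44 = 0 + 44 = 44$)
$r{\left(w \right)} = 44 w$
$\frac{r{\left(103 \right)}}{\left(-101 + 192\right)^{2}} = \frac{44 \cdot 103}{\left(-101 + 192\right)^{2}} = \frac{4532}{91^{2}} = \frac{4532}{8281}$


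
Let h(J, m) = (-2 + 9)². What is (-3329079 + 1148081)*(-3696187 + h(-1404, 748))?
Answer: 8061269585724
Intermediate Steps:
h(J, m) = 49 (h(J, m) = 7² = 49)
(-3329079 + 1148081)*(-3696187 + h(-1404, 748)) = (-3329079 + 1148081)*(-3696187 + 49) = -2180998*(-3696138) = 8061269585724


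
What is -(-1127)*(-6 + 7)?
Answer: 1127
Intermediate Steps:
-(-1127)*(-6 + 7) = -(-1127) = -161*(-7) = 1127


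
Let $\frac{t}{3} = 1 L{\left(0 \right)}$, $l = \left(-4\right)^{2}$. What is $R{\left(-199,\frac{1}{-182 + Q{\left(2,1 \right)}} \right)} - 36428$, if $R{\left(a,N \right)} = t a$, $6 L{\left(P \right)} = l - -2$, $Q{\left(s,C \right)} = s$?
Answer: $-38219$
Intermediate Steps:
$l = 16$
$L{\left(P \right)} = 3$ ($L{\left(P \right)} = \frac{16 - -2}{6} = \frac{16 + 2}{6} = \frac{1}{6} \cdot 18 = 3$)
$t = 9$ ($t = 3 \cdot 1 \cdot 3 = 3 \cdot 3 = 9$)
$R{\left(a,N \right)} = 9 a$
$R{\left(-199,\frac{1}{-182 + Q{\left(2,1 \right)}} \right)} - 36428 = 9 \left(-199\right) - 36428 = -1791 - 36428 = -38219$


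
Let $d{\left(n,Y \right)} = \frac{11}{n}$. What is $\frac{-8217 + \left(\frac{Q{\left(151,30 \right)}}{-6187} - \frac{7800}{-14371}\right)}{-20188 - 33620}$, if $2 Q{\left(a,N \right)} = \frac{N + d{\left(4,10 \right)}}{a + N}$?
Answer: $\frac{1057840688265233}{6927595432963968} \approx 0.1527$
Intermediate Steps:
$Q{\left(a,N \right)} = \frac{\frac{11}{4} + N}{2 \left(N + a\right)}$ ($Q{\left(a,N \right)} = \frac{\left(N + \frac{11}{4}\right) \frac{1}{a + N}}{2} = \frac{\left(N + 11 \cdot \frac{1}{4}\right) \frac{1}{N + a}}{2} = \frac{\left(N + \frac{11}{4}\right) \frac{1}{N + a}}{2} = \frac{\left(\frac{11}{4} + N\right) \frac{1}{N + a}}{2} = \frac{\frac{1}{N + a} \left(\frac{11}{4} + N\right)}{2} = \frac{\frac{11}{4} + N}{2 \left(N + a\right)}$)
$\frac{-8217 + \left(\frac{Q{\left(151,30 \right)}}{-6187} - \frac{7800}{-14371}\right)}{-20188 - 33620} = \frac{-8217 + \left(\frac{\frac{1}{30 + 151} \left(\frac{11}{8} + \frac{1}{2} \cdot 30\right)}{-6187} - \frac{7800}{-14371}\right)}{-20188 - 33620} = \frac{-8217 + \left(\frac{\frac{11}{8} + 15}{181} \left(- \frac{1}{6187}\right) - - \frac{7800}{14371}\right)}{-53808} = \left(-8217 + \left(\frac{1}{181} \cdot \frac{131}{8} \left(- \frac{1}{6187}\right) + \frac{7800}{14371}\right)\right) \left(- \frac{1}{53808}\right) = \left(-8217 + \left(\frac{131}{1448} \left(- \frac{1}{6187}\right) + \frac{7800}{14371}\right)\right) \left(- \frac{1}{53808}\right) = \left(-8217 + \left(- \frac{131}{8958776} + \frac{7800}{14371}\right)\right) \left(- \frac{1}{53808}\right) = \left(-8217 + \frac{69876570199}{128746569896}\right) \left(- \frac{1}{53808}\right) = \left(- \frac{1057840688265233}{128746569896}\right) \left(- \frac{1}{53808}\right) = \frac{1057840688265233}{6927595432963968}$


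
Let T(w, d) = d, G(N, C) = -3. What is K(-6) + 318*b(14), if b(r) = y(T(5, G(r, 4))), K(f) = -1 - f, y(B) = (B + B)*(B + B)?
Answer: 11453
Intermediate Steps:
y(B) = 4*B**2 (y(B) = (2*B)*(2*B) = 4*B**2)
b(r) = 36 (b(r) = 4*(-3)**2 = 4*9 = 36)
K(-6) + 318*b(14) = (-1 - 1*(-6)) + 318*36 = (-1 + 6) + 11448 = 5 + 11448 = 11453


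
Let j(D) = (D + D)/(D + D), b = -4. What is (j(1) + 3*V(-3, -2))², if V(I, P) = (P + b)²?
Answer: 11881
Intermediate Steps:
V(I, P) = (-4 + P)² (V(I, P) = (P - 4)² = (-4 + P)²)
j(D) = 1 (j(D) = (2*D)/((2*D)) = (2*D)*(1/(2*D)) = 1)
(j(1) + 3*V(-3, -2))² = (1 + 3*(-4 - 2)²)² = (1 + 3*(-6)²)² = (1 + 3*36)² = (1 + 108)² = 109² = 11881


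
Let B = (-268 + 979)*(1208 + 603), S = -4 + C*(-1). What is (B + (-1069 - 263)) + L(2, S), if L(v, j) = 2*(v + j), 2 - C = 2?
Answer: 1286285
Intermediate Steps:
C = 0 (C = 2 - 1*2 = 2 - 2 = 0)
S = -4 (S = -4 + 0*(-1) = -4 + 0 = -4)
B = 1287621 (B = 711*1811 = 1287621)
L(v, j) = 2*j + 2*v (L(v, j) = 2*(j + v) = 2*j + 2*v)
(B + (-1069 - 263)) + L(2, S) = (1287621 + (-1069 - 263)) + (2*(-4) + 2*2) = (1287621 - 1332) + (-8 + 4) = 1286289 - 4 = 1286285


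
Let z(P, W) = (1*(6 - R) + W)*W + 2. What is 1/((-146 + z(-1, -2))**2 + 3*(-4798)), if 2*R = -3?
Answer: 1/9631 ≈ 0.00010383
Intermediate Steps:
R = -3/2 (R = (1/2)*(-3) = -3/2 ≈ -1.5000)
z(P, W) = 2 + W*(15/2 + W) (z(P, W) = (1*(6 - 1*(-3/2)) + W)*W + 2 = (1*(6 + 3/2) + W)*W + 2 = (1*(15/2) + W)*W + 2 = (15/2 + W)*W + 2 = W*(15/2 + W) + 2 = 2 + W*(15/2 + W))
1/((-146 + z(-1, -2))**2 + 3*(-4798)) = 1/((-146 + (2 + (-2)**2 + (15/2)*(-2)))**2 + 3*(-4798)) = 1/((-146 + (2 + 4 - 15))**2 - 14394) = 1/((-146 - 9)**2 - 14394) = 1/((-155)**2 - 14394) = 1/(24025 - 14394) = 1/9631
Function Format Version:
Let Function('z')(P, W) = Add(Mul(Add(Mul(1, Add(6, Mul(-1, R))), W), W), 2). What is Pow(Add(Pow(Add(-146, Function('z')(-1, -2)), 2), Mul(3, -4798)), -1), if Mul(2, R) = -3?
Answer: Rational(1, 9631) ≈ 0.00010383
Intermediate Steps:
R = Rational(-3, 2) (R = Mul(Rational(1, 2), -3) = Rational(-3, 2) ≈ -1.5000)
Function('z')(P, W) = Add(2, Mul(W, Add(Rational(15, 2), W))) (Function('z')(P, W) = Add(Mul(Add(Mul(1, Add(6, Mul(-1, Rational(-3, 2)))), W), W), 2) = Add(Mul(Add(Mul(1, Add(6, Rational(3, 2))), W), W), 2) = Add(Mul(Add(Mul(1, Rational(15, 2)), W), W), 2) = Add(Mul(Add(Rational(15, 2), W), W), 2) = Add(Mul(W, Add(Rational(15, 2), W)), 2) = Add(2, Mul(W, Add(Rational(15, 2), W))))
Pow(Add(Pow(Add(-146, Function('z')(-1, -2)), 2), Mul(3, -4798)), -1) = Pow(Add(Pow(Add(-146, Add(2, Pow(-2, 2), Mul(Rational(15, 2), -2))), 2), Mul(3, -4798)), -1) = Pow(Add(Pow(Add(-146, Add(2, 4, -15)), 2), -14394), -1) = Pow(Add(Pow(Add(-146, -9), 2), -14394), -1) = Pow(Add(Pow(-155, 2), -14394), -1) = Pow(Add(24025, -14394), -1) = Pow(9631, -1) = Rational(1, 9631)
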